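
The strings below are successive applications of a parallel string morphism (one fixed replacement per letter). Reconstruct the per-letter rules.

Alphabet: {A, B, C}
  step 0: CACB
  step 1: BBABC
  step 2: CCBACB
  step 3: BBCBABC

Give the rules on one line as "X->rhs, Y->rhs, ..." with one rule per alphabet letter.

A->BA, B->C, C->B

  step 2 ⇒ step 3: CCBACB ⇒ B·B·C·BA·B·C
    A ↦ BA
    B ↦ C
    C ↦ B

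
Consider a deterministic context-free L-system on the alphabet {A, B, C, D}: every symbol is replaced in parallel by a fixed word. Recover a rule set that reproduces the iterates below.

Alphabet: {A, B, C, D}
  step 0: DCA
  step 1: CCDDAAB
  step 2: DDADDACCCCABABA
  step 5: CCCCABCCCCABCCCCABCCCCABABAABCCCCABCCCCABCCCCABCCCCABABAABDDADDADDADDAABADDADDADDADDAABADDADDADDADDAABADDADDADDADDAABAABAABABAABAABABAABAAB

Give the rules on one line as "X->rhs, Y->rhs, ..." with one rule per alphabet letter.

A->AB, B->A, C->DDA, D->CC

  step 1 ⇒ step 2: CCDDAAB ⇒ DDA·DDA·CC·CC·AB·AB·A
    A ↦ AB
    B ↦ A
    C ↦ DDA
    D ↦ CC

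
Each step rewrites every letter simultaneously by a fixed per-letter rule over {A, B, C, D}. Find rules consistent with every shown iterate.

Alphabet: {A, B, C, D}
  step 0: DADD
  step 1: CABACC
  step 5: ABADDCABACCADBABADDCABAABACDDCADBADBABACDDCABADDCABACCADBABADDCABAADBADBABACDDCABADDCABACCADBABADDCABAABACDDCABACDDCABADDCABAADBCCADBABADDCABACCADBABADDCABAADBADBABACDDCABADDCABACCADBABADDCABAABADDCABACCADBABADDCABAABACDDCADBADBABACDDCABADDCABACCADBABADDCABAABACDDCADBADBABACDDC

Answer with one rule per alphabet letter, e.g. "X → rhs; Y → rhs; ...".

  step 0 ⇒ step 1: DADD ⇒ C·ABA·C·C
    A ↦ ABA
    D ↦ C
    B ↦ DDC  (constrained at step 1)
    C ↦ ADB  (constrained at step 1)

A->ABA, B->DDC, C->ADB, D->C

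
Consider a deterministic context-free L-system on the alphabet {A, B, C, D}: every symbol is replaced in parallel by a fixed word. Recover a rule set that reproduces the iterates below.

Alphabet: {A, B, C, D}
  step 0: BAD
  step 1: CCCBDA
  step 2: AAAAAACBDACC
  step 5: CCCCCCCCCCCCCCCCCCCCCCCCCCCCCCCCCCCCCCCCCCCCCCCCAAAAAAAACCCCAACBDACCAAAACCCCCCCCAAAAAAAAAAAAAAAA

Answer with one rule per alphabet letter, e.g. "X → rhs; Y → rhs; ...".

  step 1 ⇒ step 2: CCCBDA ⇒ AA·AA·AA·C·BDA·CC
    A ↦ CC
    B ↦ C
    C ↦ AA
    D ↦ BDA

A->CC, B->C, C->AA, D->BDA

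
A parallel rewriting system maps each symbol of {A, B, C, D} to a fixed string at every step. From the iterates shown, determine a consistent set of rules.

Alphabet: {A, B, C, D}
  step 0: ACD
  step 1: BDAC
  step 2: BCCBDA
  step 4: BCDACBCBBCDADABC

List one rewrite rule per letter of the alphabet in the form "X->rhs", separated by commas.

  step 1 ⇒ step 2: BDAC ⇒ BC·C·B·DA
    A ↦ B
    B ↦ BC
    C ↦ DA
    D ↦ C

A->B, B->BC, C->DA, D->C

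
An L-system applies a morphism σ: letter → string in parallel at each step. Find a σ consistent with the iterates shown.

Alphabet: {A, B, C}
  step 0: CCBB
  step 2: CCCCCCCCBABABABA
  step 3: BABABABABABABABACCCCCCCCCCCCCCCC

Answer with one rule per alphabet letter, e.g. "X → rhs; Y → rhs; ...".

A->CC, B->CC, C->BA

  step 2 ⇒ step 3: CCCCCCCCBABABABA ⇒ BA·BA·BA·BA·BA·BA·BA·BA·CC·CC·CC·CC·CC·CC·CC·CC
    A ↦ CC
    B ↦ CC
    C ↦ BA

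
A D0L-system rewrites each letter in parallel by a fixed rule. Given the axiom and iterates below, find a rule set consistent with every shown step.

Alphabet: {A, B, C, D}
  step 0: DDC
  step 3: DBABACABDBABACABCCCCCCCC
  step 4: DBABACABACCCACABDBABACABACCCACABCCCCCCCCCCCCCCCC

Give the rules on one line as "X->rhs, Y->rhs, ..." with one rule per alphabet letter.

  step 3 ⇒ step 4: DBABACABDBABACABCCCCCCCC ⇒ DB·AB·AC·AB·AC·CC·AC·AB·DB·AB·AC·AB·AC·CC·AC·AB·CC·CC·CC·CC·CC·CC·CC·CC
    A ↦ AC
    B ↦ AB
    C ↦ CC
    D ↦ DB

A->AC, B->AB, C->CC, D->DB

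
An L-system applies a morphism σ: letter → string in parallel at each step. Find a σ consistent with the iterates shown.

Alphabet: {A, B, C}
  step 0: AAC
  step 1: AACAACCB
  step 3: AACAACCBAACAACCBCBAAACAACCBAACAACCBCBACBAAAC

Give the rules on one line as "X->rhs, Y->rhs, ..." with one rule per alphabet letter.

  step 0 ⇒ step 1: AAC ⇒ AAC·AAC·CB
    A ↦ AAC
    C ↦ CB
    B ↦ A  (constrained at step 1)

A->AAC, B->A, C->CB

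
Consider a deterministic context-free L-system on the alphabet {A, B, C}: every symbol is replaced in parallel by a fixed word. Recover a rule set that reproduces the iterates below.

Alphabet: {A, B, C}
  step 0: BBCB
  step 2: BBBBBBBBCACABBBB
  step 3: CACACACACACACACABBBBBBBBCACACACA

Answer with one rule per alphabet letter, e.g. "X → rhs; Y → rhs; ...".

  step 2 ⇒ step 3: BBBBBBBBCACABBBB ⇒ CA·CA·CA·CA·CA·CA·CA·CA·BB·BB·BB·BB·CA·CA·CA·CA
    A ↦ BB
    B ↦ CA
    C ↦ BB

A->BB, B->CA, C->BB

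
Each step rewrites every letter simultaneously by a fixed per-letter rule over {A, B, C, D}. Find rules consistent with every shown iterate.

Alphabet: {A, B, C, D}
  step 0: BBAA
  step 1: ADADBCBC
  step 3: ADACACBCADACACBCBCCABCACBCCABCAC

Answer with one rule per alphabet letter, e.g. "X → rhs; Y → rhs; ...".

A->BC, B->AD, C->AC, D->CA

  step 0 ⇒ step 1: BBAA ⇒ AD·AD·BC·BC
    A ↦ BC
    B ↦ AD
    C ↦ AC  (constrained at step 1)
    D ↦ CA  (constrained at step 1)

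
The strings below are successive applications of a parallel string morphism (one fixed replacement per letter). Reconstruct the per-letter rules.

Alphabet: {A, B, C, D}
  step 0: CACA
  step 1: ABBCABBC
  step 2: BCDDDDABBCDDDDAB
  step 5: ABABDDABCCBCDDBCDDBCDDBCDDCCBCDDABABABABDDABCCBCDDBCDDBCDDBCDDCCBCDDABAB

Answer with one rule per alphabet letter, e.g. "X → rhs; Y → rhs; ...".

A->BC, B->DD, C->AB, D->C

  step 1 ⇒ step 2: ABBCABBC ⇒ BC·DD·DD·AB·BC·DD·DD·AB
    A ↦ BC
    B ↦ DD
    C ↦ AB
    D ↦ C  (constrained at step 2)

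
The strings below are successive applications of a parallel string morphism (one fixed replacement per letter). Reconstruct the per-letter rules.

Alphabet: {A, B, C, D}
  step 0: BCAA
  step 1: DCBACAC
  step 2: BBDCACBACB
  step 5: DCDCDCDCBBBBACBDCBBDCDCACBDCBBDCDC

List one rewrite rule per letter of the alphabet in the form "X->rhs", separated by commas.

A->AC, B->DC, C->B, D->B

  step 1 ⇒ step 2: DCBACAC ⇒ B·B·DC·AC·B·AC·B
    A ↦ AC
    B ↦ DC
    C ↦ B
    D ↦ B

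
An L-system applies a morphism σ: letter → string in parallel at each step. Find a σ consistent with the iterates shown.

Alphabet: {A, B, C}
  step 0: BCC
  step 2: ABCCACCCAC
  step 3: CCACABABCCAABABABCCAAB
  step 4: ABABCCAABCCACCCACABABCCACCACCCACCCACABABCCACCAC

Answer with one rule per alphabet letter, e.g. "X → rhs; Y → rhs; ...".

A->CCA, B->C, C->AB

  step 3 ⇒ step 4: CCACABABCCAABABABCCAAB ⇒ AB·AB·CCA·AB·CCA·C·CCA·C·AB·AB·CCA·CCA·C·CCA·C·CCA·C·AB·AB·CCA·CCA·C
    A ↦ CCA
    B ↦ C
    C ↦ AB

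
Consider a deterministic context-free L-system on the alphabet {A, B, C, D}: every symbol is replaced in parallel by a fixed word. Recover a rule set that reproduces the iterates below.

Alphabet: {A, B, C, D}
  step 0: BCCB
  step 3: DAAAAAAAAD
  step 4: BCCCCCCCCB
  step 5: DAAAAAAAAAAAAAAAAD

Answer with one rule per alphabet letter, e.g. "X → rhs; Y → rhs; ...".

A->C, B->D, C->AA, D->B

  step 4 ⇒ step 5: BCCCCCCCCB ⇒ D·AA·AA·AA·AA·AA·AA·AA·AA·D
    B ↦ D
    C ↦ AA
  step 3 ⇒ step 4: DAAAAAAAAD ⇒ B·C·C·C·C·C·C·C·C·B
    A ↦ C
  step 3 ⇒ step 4: DAAAAAAAAD ⇒ B·C·C·C·C·C·C·C·C·B
    D ↦ B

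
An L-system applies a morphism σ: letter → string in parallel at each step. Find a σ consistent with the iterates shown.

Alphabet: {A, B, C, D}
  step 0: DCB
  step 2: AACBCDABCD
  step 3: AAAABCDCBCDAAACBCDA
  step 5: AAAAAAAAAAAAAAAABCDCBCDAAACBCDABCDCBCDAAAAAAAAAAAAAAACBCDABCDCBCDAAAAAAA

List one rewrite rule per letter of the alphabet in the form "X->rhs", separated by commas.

A->AA, B->C, C->BCD, D->A

  step 2 ⇒ step 3: AACBCDABCD ⇒ AA·AA·BCD·C·BCD·A·AA·C·BCD·A
    A ↦ AA
    B ↦ C
    C ↦ BCD
    D ↦ A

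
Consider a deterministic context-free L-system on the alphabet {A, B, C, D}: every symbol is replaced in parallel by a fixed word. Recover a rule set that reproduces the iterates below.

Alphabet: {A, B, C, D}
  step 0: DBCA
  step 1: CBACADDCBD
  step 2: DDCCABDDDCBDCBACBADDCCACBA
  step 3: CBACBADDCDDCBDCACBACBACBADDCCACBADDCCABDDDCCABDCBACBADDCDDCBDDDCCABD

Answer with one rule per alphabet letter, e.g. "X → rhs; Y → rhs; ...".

A->BD, B->CA, C->DDC, D->CBA

  step 2 ⇒ step 3: DDCCABDDDCBDCBACBADDCCACBA ⇒ CBA·CBA·DDC·DDC·BD·CA·CBA·CBA·CBA·DDC·CA·CBA·DDC·CA·BD·DDC·CA·BD·CBA·CBA·DDC·DDC·BD·DDC·CA·BD
    A ↦ BD
    B ↦ CA
    C ↦ DDC
    D ↦ CBA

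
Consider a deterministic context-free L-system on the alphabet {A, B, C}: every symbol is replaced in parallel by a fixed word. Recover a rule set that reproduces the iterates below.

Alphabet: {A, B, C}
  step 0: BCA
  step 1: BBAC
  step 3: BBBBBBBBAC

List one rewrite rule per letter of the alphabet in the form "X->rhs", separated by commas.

A->C, B->BB, C->A

  step 0 ⇒ step 1: BCA ⇒ BB·A·C
    A ↦ C
    B ↦ BB
    C ↦ A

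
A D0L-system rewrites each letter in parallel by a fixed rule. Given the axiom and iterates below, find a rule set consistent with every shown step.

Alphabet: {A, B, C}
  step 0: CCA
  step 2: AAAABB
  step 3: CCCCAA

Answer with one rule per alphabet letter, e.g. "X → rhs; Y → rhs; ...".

A->C, B->A, C->BB

  step 2 ⇒ step 3: AAAABB ⇒ C·C·C·C·A·A
    A ↦ C
    B ↦ A
    C ↦ BB  (constrained at step 0)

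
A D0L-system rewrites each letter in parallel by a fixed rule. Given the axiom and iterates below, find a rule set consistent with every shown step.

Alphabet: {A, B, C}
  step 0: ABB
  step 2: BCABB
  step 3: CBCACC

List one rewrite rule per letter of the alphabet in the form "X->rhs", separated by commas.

A->CA, B->C, C->B

  step 2 ⇒ step 3: BCABB ⇒ C·B·CA·C·C
    A ↦ CA
    B ↦ C
    C ↦ B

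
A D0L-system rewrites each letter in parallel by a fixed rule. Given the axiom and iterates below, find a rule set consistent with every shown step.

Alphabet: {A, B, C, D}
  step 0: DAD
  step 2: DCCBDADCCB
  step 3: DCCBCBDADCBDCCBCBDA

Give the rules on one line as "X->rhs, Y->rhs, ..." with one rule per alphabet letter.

  step 2 ⇒ step 3: DCCBDADCCB ⇒ DC·CB·CB·DA·DC·B·DC·CB·CB·DA
    A ↦ B
    B ↦ DA
    C ↦ CB
    D ↦ DC

A->B, B->DA, C->CB, D->DC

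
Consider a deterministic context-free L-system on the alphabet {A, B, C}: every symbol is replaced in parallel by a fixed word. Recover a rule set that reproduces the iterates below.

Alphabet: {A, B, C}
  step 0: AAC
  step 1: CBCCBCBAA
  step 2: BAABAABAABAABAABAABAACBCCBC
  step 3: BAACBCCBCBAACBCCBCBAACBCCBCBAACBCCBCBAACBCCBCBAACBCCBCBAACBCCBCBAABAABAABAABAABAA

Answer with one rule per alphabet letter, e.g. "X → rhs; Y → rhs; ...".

  step 2 ⇒ step 3: BAABAABAABAABAABAABAACBCCBC ⇒ BAA·CBC·CBC·BAA·CBC·CBC·BAA·CBC·CBC·BAA·CBC·CBC·BAA·CBC·CBC·BAA·CBC·CBC·BAA·CBC·CBC·BAA·BAA·BAA·BAA·BAA·BAA
    A ↦ CBC
    B ↦ BAA
    C ↦ BAA

A->CBC, B->BAA, C->BAA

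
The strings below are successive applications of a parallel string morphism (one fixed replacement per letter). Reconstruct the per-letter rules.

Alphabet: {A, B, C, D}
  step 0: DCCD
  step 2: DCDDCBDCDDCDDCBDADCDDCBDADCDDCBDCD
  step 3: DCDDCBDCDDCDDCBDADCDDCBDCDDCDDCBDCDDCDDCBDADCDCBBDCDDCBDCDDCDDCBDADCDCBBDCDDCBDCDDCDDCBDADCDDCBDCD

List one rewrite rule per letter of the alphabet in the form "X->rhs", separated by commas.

  step 2 ⇒ step 3: DCDDCBDCDDCDDCBDADCDDCBDADCDDCBDCD ⇒ DCD·DCB·DCD·DCD·DCB·DA·DCD·DCB·DCD·DCD·DCB·DCD·DCD·DCB·DA·DCD·CBB·DCD·DCB·DCD·DCD·DCB·DA·DCD·CBB·DCD·DCB·DCD·DCD·DCB·DA·DCD·DCB·DCD
    A ↦ CBB
    B ↦ DA
    C ↦ DCB
    D ↦ DCD

A->CBB, B->DA, C->DCB, D->DCD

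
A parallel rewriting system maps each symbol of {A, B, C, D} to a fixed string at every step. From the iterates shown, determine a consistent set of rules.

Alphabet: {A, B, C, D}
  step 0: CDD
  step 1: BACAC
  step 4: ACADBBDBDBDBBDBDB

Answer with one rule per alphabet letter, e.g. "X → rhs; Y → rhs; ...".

A->DB, B->A, C->B, D->AC

  step 0 ⇒ step 1: CDD ⇒ B·AC·AC
    C ↦ B
    D ↦ AC
    A ↦ DB  (constrained at step 1)
    B ↦ A  (constrained at step 1)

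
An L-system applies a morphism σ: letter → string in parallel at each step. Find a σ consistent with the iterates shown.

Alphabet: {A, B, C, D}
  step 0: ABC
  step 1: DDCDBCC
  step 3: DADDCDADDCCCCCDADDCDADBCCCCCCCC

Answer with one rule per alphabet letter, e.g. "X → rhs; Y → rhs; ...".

  step 0 ⇒ step 1: ABC ⇒ DDC·DB·CC
    A ↦ DDC
    B ↦ DB
    C ↦ CC
    D ↦ DA  (constrained at step 1)

A->DDC, B->DB, C->CC, D->DA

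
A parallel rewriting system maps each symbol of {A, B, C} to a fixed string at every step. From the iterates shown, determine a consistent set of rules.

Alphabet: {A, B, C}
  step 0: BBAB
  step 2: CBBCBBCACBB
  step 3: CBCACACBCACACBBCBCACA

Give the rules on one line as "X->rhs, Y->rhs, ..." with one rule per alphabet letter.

A->B, B->CA, C->CB

  step 2 ⇒ step 3: CBBCBBCACBB ⇒ CB·CA·CA·CB·CA·CA·CB·B·CB·CA·CA
    A ↦ B
    B ↦ CA
    C ↦ CB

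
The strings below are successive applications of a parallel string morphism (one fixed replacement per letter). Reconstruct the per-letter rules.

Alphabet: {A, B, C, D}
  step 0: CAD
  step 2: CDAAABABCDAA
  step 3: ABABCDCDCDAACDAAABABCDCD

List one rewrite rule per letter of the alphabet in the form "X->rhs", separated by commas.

A->CD, B->AA, C->AB, D->AB

  step 2 ⇒ step 3: CDAAABABCDAA ⇒ AB·AB·CD·CD·CD·AA·CD·AA·AB·AB·CD·CD
    A ↦ CD
    B ↦ AA
    C ↦ AB
    D ↦ AB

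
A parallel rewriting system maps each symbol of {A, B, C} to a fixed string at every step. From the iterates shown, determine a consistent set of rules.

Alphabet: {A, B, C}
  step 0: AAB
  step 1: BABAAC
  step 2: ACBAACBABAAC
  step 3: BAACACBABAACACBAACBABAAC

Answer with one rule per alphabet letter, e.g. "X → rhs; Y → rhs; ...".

  step 2 ⇒ step 3: ACBAACBABAAC ⇒ BA·AC·AC·BA·BA·AC·AC·BA·AC·BA·BA·AC
    A ↦ BA
    B ↦ AC
    C ↦ AC

A->BA, B->AC, C->AC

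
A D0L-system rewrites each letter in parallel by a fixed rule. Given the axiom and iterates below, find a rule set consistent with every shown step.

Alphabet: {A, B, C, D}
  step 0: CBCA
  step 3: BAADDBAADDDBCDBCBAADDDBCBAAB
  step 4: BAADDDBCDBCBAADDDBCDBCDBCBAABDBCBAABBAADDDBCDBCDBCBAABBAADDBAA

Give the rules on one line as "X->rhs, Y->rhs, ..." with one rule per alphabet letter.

A->D, B->BAA, C->B, D->DBC

  step 3 ⇒ step 4: BAADDBAADDDBCDBCBAADDDBCBAAB ⇒ BAA·D·D·DBC·DBC·BAA·D·D·DBC·DBC·DBC·BAA·B·DBC·BAA·B·BAA·D·D·DBC·DBC·DBC·BAA·B·BAA·D·D·BAA
    A ↦ D
    B ↦ BAA
    C ↦ B
    D ↦ DBC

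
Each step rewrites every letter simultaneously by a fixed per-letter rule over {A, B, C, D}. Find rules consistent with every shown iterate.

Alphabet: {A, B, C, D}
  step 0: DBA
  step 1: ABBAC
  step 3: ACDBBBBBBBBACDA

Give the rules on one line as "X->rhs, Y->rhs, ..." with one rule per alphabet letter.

A->AC, B->BB, C->D, D->A

  step 0 ⇒ step 1: DBA ⇒ A·BB·AC
    A ↦ AC
    B ↦ BB
    D ↦ A
    C ↦ D  (constrained at step 1)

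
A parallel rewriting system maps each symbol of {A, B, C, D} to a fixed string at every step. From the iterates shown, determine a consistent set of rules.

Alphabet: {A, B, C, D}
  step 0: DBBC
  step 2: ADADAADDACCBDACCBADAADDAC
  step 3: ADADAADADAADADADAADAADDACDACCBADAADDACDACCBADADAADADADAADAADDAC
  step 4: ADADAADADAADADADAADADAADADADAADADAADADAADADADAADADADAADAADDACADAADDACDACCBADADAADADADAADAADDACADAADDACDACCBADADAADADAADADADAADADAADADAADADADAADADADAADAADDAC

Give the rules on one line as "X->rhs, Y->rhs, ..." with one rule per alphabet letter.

A->AD, B->CB, C->DAC, D->ADA

  step 3 ⇒ step 4: ADADAADADAADADADAADAADDACDACCBADAADDACDACCBADADAADADADAADAADDAC ⇒ AD·ADA·AD·ADA·AD·AD·ADA·AD·ADA·AD·AD·ADA·AD·ADA·AD·ADA·AD·AD·ADA·AD·AD·ADA·ADA·AD·DAC·ADA·AD·DAC·DAC·CB·AD·ADA·AD·AD·ADA·ADA·AD·DAC·ADA·AD·DAC·DAC·CB·AD·ADA·AD·ADA·AD·AD·ADA·AD·ADA·AD·ADA·AD·AD·ADA·AD·AD·ADA·ADA·AD·DAC
    A ↦ AD
    B ↦ CB
    C ↦ DAC
    D ↦ ADA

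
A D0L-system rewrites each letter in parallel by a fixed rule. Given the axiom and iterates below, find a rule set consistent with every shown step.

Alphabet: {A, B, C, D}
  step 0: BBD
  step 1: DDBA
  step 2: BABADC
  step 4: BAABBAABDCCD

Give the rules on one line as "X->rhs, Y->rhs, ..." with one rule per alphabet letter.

  step 1 ⇒ step 2: DDBA ⇒ BA·BA·D·C
    A ↦ C
    B ↦ D
    D ↦ BA
    C ↦ AB  (constrained at step 2)

A->C, B->D, C->AB, D->BA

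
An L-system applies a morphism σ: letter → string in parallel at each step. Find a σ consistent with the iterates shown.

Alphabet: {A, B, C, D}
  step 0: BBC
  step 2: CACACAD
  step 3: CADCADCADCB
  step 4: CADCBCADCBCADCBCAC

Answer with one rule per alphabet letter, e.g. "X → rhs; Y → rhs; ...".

  step 3 ⇒ step 4: CADCADCADCB ⇒ CA·D·CB·CA·D·CB·CA·D·CB·CA·C
    A ↦ D
    B ↦ C
    C ↦ CA
    D ↦ CB

A->D, B->C, C->CA, D->CB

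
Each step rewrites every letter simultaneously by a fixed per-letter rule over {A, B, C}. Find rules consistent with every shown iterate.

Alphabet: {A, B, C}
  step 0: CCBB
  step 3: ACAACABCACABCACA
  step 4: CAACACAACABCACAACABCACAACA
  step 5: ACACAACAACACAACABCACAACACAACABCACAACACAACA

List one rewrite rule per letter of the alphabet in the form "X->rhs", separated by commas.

  step 4 ⇒ step 5: CAACACAACABCACAACABCACAACA ⇒ A·CA·CA·A·CA·A·CA·CA·A·CA·BC·A·CA·A·CA·CA·A·CA·BC·A·CA·A·CA·CA·A·CA
    A ↦ CA
    B ↦ BC
    C ↦ A

A->CA, B->BC, C->A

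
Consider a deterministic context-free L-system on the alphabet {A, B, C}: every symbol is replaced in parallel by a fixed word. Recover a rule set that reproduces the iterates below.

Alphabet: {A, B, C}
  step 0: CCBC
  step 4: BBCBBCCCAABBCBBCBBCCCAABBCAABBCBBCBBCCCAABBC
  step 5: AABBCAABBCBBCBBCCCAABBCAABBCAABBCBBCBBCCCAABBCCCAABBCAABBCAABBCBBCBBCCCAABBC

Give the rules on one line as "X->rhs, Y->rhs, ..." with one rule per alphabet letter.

  step 4 ⇒ step 5: BBCBBCCCAABBCBBCBBCCCAABBCAABBCBBCBBCCCAABBC ⇒ A·A·BBC·A·A·BBC·BBC·BBC·C·C·A·A·BBC·A·A·BBC·A·A·BBC·BBC·BBC·C·C·A·A·BBC·C·C·A·A·BBC·A·A·BBC·A·A·BBC·BBC·BBC·C·C·A·A·BBC
    A ↦ C
    B ↦ A
    C ↦ BBC

A->C, B->A, C->BBC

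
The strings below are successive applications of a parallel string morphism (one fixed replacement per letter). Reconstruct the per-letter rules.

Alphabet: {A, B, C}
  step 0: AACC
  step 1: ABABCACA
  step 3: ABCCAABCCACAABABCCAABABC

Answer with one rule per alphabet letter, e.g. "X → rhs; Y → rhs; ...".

A->AB, B->C, C->CA

  step 0 ⇒ step 1: AACC ⇒ AB·AB·CA·CA
    A ↦ AB
    C ↦ CA
    B ↦ C  (constrained at step 1)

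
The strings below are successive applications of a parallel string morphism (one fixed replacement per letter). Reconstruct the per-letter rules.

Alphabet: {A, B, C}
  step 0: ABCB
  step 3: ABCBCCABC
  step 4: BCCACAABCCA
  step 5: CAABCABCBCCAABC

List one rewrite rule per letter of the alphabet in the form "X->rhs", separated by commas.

A->BC, B->C, C->A

  step 4 ⇒ step 5: BCCACAABCCA ⇒ C·A·A·BC·A·BC·BC·C·A·A·BC
    A ↦ BC
    B ↦ C
    C ↦ A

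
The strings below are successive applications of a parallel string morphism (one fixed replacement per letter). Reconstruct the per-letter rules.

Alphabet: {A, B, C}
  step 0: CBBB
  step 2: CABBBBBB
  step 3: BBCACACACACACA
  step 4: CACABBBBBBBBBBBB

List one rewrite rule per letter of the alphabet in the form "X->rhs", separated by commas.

  step 3 ⇒ step 4: BBCACACACACACA ⇒ CA·CA·B·B·B·B·B·B·B·B·B·B·B·B
    A ↦ B
    B ↦ CA
    C ↦ B

A->B, B->CA, C->B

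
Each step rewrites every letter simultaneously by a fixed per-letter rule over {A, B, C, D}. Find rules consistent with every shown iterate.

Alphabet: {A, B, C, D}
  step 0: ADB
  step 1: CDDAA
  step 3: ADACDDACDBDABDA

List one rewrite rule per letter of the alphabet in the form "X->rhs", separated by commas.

A->CD, B->A, C->B, D->DA

  step 0 ⇒ step 1: ADB ⇒ CD·DA·A
    A ↦ CD
    B ↦ A
    D ↦ DA
    C ↦ B  (constrained at step 1)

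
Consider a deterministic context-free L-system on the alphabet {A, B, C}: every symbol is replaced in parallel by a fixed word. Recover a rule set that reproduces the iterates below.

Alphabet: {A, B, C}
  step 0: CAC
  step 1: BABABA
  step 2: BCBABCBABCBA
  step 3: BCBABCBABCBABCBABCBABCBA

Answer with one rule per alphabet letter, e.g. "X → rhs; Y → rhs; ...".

  step 2 ⇒ step 3: BCBABCBABCBA ⇒ BC·BA·BC·BA·BC·BA·BC·BA·BC·BA·BC·BA
    A ↦ BA
    B ↦ BC
    C ↦ BA

A->BA, B->BC, C->BA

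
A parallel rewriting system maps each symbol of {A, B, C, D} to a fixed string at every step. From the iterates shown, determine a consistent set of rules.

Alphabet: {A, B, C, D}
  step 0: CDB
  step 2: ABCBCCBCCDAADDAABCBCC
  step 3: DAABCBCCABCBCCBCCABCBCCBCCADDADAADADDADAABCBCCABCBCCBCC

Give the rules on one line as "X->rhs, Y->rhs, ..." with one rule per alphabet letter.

  step 2 ⇒ step 3: ABCBCCBCCDAADDAABCBCC ⇒ DA·ABC·BCC·ABC·BCC·BCC·ABC·BCC·BCC·AD·DA·DA·AD·AD·DA·DA·ABC·BCC·ABC·BCC·BCC
    A ↦ DA
    B ↦ ABC
    C ↦ BCC
    D ↦ AD

A->DA, B->ABC, C->BCC, D->AD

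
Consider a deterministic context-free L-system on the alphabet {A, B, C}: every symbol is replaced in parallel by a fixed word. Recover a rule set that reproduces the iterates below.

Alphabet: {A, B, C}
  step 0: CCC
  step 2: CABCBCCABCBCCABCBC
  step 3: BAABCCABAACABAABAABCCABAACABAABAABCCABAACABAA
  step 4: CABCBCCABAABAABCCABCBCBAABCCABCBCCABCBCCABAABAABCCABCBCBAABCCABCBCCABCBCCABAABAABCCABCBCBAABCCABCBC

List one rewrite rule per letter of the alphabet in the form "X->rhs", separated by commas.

  step 3 ⇒ step 4: BAABCCABAACABAABAABCCABAACABAABAABCCABAACABAA ⇒ CA·BC·BC·CA·BAA·BAA·BC·CA·BC·BC·BAA·BC·CA·BC·BC·CA·BC·BC·CA·BAA·BAA·BC·CA·BC·BC·BAA·BC·CA·BC·BC·CA·BC·BC·CA·BAA·BAA·BC·CA·BC·BC·BAA·BC·CA·BC·BC
    A ↦ BC
    B ↦ CA
    C ↦ BAA

A->BC, B->CA, C->BAA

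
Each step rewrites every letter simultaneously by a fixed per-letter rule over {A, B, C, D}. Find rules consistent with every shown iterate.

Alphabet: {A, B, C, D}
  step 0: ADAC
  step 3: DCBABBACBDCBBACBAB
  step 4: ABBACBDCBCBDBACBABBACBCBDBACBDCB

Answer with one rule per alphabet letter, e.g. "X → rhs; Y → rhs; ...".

  step 3 ⇒ step 4: DCBABBACBDCBBACBAB ⇒ AB·BA·CB·D·CB·CB·D·BA·CB·AB·BA·CB·CB·D·BA·CB·D·CB
    A ↦ D
    B ↦ CB
    C ↦ BA
    D ↦ AB

A->D, B->CB, C->BA, D->AB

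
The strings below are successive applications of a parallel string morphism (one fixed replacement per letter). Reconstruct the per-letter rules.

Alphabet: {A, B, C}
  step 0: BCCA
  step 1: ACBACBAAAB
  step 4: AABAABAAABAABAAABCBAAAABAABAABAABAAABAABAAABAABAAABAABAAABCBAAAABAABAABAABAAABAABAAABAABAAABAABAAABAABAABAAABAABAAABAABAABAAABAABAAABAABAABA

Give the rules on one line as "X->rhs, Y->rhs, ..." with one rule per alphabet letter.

A->AAB, B->A, C->CBA

  step 0 ⇒ step 1: BCCA ⇒ A·CBA·CBA·AAB
    A ↦ AAB
    B ↦ A
    C ↦ CBA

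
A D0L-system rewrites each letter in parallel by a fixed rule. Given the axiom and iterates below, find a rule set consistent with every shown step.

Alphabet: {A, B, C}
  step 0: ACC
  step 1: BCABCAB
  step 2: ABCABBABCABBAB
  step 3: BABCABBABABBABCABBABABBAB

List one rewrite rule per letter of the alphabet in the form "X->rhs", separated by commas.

  step 2 ⇒ step 3: ABCABBABCABBAB ⇒ B·AB·CAB·B·AB·AB·B·AB·CAB·B·AB·AB·B·AB
    A ↦ B
    B ↦ AB
    C ↦ CAB

A->B, B->AB, C->CAB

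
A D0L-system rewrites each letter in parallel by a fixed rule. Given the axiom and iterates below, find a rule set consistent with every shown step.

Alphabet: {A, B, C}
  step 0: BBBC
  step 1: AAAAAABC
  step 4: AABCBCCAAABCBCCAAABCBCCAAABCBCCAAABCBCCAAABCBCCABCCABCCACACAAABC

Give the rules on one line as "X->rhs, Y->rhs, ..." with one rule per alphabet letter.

  step 0 ⇒ step 1: BBBC ⇒ AA·AA·AA·BC
    B ↦ AA
    C ↦ BC
    A ↦ CA  (constrained at step 1)

A->CA, B->AA, C->BC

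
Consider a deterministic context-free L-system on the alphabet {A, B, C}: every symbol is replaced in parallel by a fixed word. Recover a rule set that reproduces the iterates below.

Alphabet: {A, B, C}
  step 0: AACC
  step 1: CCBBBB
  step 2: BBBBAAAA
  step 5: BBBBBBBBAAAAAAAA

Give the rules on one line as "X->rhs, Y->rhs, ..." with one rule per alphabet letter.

A->C, B->A, C->BB

  step 1 ⇒ step 2: CCBBBB ⇒ BB·BB·A·A·A·A
    B ↦ A
    C ↦ BB
  step 0 ⇒ step 1: AACC ⇒ C·C·BB·BB
    A ↦ C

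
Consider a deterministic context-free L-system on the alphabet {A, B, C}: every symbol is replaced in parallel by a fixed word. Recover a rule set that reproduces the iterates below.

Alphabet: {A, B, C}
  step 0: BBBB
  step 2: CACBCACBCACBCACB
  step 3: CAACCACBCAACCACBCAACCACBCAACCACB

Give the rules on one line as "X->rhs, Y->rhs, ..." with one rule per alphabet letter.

  step 2 ⇒ step 3: CACBCACBCACBCACB ⇒ CA·AC·CA·CB·CA·AC·CA·CB·CA·AC·CA·CB·CA·AC·CA·CB
    A ↦ AC
    B ↦ CB
    C ↦ CA

A->AC, B->CB, C->CA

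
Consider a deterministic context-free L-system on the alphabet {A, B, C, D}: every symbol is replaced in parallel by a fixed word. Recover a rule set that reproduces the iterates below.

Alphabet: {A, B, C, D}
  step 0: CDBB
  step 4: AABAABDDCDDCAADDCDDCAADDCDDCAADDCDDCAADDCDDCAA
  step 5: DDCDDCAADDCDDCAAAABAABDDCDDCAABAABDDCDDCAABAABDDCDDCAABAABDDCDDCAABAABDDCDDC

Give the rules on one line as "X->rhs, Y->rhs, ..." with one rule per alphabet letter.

A->DDC, B->AA, C->B, D->A

  step 4 ⇒ step 5: AABAABDDCDDCAADDCDDCAADDCDDCAADDCDDCAADDCDDCAA ⇒ DDC·DDC·AA·DDC·DDC·AA·A·A·B·A·A·B·DDC·DDC·A·A·B·A·A·B·DDC·DDC·A·A·B·A·A·B·DDC·DDC·A·A·B·A·A·B·DDC·DDC·A·A·B·A·A·B·DDC·DDC
    A ↦ DDC
    B ↦ AA
    C ↦ B
    D ↦ A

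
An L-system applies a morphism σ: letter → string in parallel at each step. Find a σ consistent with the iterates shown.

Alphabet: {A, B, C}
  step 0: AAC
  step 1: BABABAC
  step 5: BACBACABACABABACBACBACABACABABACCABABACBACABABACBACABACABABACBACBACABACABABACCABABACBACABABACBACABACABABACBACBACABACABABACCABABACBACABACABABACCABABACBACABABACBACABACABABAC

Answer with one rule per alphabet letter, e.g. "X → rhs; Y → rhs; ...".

  step 0 ⇒ step 1: AAC ⇒ BA·BA·BAC
    A ↦ BA
    C ↦ BAC
    B ↦ CA  (constrained at step 1)

A->BA, B->CA, C->BAC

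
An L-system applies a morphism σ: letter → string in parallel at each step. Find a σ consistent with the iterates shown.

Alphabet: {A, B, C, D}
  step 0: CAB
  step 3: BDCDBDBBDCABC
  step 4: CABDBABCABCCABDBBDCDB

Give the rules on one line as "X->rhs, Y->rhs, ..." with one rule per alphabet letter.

  step 3 ⇒ step 4: BDCDBDBBDCABC ⇒ C·AB·DB·AB·C·AB·C·C·AB·DB·BD·C·DB
    A ↦ BD
    B ↦ C
    C ↦ DB
    D ↦ AB

A->BD, B->C, C->DB, D->AB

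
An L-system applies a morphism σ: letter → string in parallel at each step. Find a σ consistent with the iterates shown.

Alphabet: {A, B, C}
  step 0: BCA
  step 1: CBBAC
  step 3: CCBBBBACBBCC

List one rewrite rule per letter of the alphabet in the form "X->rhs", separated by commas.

A->AC, B->C, C->BB

  step 0 ⇒ step 1: BCA ⇒ C·BB·AC
    A ↦ AC
    B ↦ C
    C ↦ BB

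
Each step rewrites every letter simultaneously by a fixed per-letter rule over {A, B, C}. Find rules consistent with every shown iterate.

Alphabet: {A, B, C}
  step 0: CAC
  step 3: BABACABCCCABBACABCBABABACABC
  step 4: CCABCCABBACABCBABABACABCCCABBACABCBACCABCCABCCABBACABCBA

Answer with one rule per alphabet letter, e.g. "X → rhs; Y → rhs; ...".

A->CAB, B->C, C->BA

  step 3 ⇒ step 4: BABACABCCCABBACABCBABABACABC ⇒ C·CAB·C·CAB·BA·CAB·C·BA·BA·BA·CAB·C·C·CAB·BA·CAB·C·BA·C·CAB·C·CAB·C·CAB·BA·CAB·C·BA
    A ↦ CAB
    B ↦ C
    C ↦ BA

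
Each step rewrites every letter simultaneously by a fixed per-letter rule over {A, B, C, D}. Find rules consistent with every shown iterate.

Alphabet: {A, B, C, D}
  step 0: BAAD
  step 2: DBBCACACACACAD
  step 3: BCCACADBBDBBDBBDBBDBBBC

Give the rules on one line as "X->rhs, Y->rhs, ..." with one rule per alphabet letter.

  step 2 ⇒ step 3: DBBCACACACACAD ⇒ BC·CA·CA·D·BB·D·BB·D·BB·D·BB·D·BB·BC
    A ↦ BB
    B ↦ CA
    C ↦ D
    D ↦ BC

A->BB, B->CA, C->D, D->BC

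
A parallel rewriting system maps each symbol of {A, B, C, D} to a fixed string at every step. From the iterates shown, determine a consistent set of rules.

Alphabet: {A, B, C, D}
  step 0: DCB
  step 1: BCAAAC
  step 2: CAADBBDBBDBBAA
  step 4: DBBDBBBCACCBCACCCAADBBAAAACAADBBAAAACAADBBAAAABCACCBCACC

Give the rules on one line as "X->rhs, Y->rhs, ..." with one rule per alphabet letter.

A->DBB, B->C, C->AA, D->BCA

  step 1 ⇒ step 2: BCAAAC ⇒ C·AA·DBB·DBB·DBB·AA
    A ↦ DBB
    B ↦ C
    C ↦ AA
  step 0 ⇒ step 1: DCB ⇒ BCA·AA·C
    D ↦ BCA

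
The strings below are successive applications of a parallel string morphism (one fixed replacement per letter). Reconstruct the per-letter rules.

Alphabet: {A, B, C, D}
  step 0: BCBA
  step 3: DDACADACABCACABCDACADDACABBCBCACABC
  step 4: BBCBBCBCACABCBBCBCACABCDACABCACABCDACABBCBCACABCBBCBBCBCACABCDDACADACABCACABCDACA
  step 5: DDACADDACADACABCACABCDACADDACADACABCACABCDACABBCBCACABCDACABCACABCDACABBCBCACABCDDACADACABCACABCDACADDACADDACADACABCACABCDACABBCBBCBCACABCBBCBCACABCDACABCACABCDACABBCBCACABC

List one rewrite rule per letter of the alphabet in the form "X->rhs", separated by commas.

  step 4 ⇒ step 5: BBCBBCBCACABCBBCBCACABCDACABCACABCDACABBCBCACABCBBCBBCBCACABCDDACADACABCACABCDACA ⇒ D·D·ACA·D·D·ACA·D·ACA·BC·ACA·BC·D·ACA·D·D·ACA·D·ACA·BC·ACA·BC·D·ACA·BBC·BC·ACA·BC·D·ACA·BC·ACA·BC·D·ACA·BBC·BC·ACA·BC·D·D·ACA·D·ACA·BC·ACA·BC·D·ACA·D·D·ACA·D·D·ACA·D·ACA·BC·ACA·BC·D·ACA·BBC·BBC·BC·ACA·BC·BBC·BC·ACA·BC·D·ACA·BC·ACA·BC·D·ACA·BBC·BC·ACA·BC
    A ↦ BC
    B ↦ D
    C ↦ ACA
    D ↦ BBC

A->BC, B->D, C->ACA, D->BBC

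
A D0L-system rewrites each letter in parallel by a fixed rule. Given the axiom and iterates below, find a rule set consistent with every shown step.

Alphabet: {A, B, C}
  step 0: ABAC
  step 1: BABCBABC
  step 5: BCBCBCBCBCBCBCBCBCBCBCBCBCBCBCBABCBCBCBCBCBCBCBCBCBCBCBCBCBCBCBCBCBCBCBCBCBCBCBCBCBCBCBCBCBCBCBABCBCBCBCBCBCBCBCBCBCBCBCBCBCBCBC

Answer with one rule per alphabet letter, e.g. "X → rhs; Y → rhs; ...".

A->BA, B->BC, C->BC

  step 0 ⇒ step 1: ABAC ⇒ BA·BC·BA·BC
    A ↦ BA
    B ↦ BC
    C ↦ BC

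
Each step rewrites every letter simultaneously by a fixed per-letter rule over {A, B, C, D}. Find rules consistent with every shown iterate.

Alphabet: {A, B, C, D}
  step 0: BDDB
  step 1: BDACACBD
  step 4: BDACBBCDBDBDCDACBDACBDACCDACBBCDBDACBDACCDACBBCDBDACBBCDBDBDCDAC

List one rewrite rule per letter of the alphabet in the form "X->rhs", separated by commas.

  step 0 ⇒ step 1: BDDB ⇒ BD·AC·AC·BD
    B ↦ BD
    D ↦ AC
    A ↦ BB  (constrained at step 1)
    C ↦ CD  (constrained at step 1)

A->BB, B->BD, C->CD, D->AC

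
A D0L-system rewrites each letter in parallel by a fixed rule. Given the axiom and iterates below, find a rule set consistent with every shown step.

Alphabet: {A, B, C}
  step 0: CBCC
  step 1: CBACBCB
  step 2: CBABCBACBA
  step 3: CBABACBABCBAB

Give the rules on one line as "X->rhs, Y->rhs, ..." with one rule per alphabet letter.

A->B, B->A, C->CB

  step 2 ⇒ step 3: CBABCBACBA ⇒ CB·A·B·A·CB·A·B·CB·A·B
    A ↦ B
    B ↦ A
    C ↦ CB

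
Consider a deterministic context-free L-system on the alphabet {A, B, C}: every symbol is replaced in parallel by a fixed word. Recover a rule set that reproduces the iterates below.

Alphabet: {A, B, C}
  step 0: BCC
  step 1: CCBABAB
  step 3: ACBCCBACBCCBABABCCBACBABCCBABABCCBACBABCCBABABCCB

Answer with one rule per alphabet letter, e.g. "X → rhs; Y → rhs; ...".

  step 0 ⇒ step 1: BCC ⇒ CCB·AB·AB
    B ↦ CCB
    C ↦ AB
    A ↦ ACB  (constrained at step 1)

A->ACB, B->CCB, C->AB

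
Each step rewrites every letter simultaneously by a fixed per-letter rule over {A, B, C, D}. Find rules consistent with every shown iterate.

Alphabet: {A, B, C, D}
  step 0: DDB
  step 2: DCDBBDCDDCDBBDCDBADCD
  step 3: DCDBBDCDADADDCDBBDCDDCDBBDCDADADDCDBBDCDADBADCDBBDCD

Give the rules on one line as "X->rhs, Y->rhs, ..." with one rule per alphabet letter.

A->BA, B->AD, C->BB, D->DCD

  step 2 ⇒ step 3: DCDBBDCDDCDBBDCDBADCD ⇒ DCD·BB·DCD·AD·AD·DCD·BB·DCD·DCD·BB·DCD·AD·AD·DCD·BB·DCD·AD·BA·DCD·BB·DCD
    A ↦ BA
    B ↦ AD
    C ↦ BB
    D ↦ DCD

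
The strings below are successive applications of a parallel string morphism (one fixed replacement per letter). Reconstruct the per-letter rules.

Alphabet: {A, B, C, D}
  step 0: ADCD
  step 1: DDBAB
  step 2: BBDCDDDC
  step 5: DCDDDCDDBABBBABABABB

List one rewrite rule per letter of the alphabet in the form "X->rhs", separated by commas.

A->DD, B->DC, C->A, D->B

  step 1 ⇒ step 2: DDBAB ⇒ B·B·DC·DD·DC
    A ↦ DD
    B ↦ DC
    D ↦ B
  step 0 ⇒ step 1: ADCD ⇒ DD·B·A·B
    C ↦ A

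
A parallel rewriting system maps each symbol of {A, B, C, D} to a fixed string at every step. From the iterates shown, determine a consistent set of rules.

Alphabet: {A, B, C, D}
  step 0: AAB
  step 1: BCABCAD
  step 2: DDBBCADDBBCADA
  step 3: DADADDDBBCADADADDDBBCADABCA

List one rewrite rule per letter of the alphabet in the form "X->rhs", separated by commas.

  step 2 ⇒ step 3: DDBBCADDBBCADA ⇒ DA·DA·D·D·DB·BCA·DA·DA·D·D·DB·BCA·DA·BCA
    A ↦ BCA
    B ↦ D
    C ↦ DB
    D ↦ DA

A->BCA, B->D, C->DB, D->DA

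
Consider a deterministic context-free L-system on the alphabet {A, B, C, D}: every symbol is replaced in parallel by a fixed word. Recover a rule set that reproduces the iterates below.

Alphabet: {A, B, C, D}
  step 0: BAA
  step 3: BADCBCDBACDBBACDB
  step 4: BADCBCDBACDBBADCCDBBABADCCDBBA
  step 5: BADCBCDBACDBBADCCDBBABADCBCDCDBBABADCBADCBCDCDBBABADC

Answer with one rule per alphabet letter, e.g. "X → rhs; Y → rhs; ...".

A->DC, B->BA, C->CD, D->B

  step 4 ⇒ step 5: BADCBCDBACDBBADCCDBBABADCCDBBA ⇒ BA·DC·B·CD·BA·CD·B·BA·DC·CD·B·BA·BA·DC·B·CD·CD·B·BA·BA·DC·BA·DC·B·CD·CD·B·BA·BA·DC
    A ↦ DC
    B ↦ BA
    C ↦ CD
    D ↦ B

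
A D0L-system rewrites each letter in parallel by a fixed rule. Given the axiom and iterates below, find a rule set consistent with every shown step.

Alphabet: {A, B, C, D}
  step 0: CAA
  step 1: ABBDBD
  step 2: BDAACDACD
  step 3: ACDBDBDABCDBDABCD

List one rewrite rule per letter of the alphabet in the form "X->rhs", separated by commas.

  step 2 ⇒ step 3: BDAACDACD ⇒ A·CD·BD·BD·AB·CD·BD·AB·CD
    A ↦ BD
    B ↦ A
    C ↦ AB
    D ↦ CD

A->BD, B->A, C->AB, D->CD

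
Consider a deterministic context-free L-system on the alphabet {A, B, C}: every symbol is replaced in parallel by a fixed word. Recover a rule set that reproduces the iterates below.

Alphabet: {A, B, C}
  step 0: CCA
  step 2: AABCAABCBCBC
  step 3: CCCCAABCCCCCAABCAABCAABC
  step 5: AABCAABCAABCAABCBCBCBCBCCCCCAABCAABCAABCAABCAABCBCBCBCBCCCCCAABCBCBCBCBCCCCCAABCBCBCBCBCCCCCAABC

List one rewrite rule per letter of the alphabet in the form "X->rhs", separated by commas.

  step 2 ⇒ step 3: AABCAABCBCBC ⇒ CC·CC·AA·BC·CC·CC·AA·BC·AA·BC·AA·BC
    A ↦ CC
    B ↦ AA
    C ↦ BC

A->CC, B->AA, C->BC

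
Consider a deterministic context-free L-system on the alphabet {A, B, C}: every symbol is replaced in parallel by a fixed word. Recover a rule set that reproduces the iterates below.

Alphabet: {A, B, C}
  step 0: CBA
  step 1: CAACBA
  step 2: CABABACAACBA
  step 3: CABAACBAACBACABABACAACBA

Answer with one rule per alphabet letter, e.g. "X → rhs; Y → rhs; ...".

A->BA, B->AC, C->CA

  step 2 ⇒ step 3: CABABACAACBA ⇒ CA·BA·AC·BA·AC·BA·CA·BA·BA·CA·AC·BA
    A ↦ BA
    B ↦ AC
    C ↦ CA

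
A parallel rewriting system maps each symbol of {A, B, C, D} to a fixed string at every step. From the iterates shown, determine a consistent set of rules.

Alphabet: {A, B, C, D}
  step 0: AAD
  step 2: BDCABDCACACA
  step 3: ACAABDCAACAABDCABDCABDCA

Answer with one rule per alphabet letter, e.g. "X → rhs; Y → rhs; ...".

  step 2 ⇒ step 3: BDCABDCACACA ⇒ AC·AA·BD·CA·AC·AA·BD·CA·BD·CA·BD·CA
    A ↦ CA
    B ↦ AC
    C ↦ BD
    D ↦ AA

A->CA, B->AC, C->BD, D->AA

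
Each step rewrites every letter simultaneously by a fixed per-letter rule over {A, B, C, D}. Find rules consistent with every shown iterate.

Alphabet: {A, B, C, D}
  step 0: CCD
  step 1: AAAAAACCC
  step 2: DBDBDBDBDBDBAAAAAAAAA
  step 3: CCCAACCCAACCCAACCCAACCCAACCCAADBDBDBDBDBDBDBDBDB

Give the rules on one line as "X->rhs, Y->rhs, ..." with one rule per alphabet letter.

  step 2 ⇒ step 3: DBDBDBDBDBDBAAAAAAAAA ⇒ CCC·AA·CCC·AA·CCC·AA·CCC·AA·CCC·AA·CCC·AA·DB·DB·DB·DB·DB·DB·DB·DB·DB
    A ↦ DB
    B ↦ AA
    D ↦ CCC
  step 0 ⇒ step 1: CCD ⇒ AAA·AAA·CCC
    C ↦ AAA

A->DB, B->AA, C->AAA, D->CCC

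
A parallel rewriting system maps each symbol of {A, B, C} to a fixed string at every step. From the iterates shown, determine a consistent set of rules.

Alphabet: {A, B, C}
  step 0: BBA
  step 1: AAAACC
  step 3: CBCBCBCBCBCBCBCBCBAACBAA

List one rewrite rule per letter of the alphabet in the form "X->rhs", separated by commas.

A->CC, B->AA, C->CB

  step 0 ⇒ step 1: BBA ⇒ AA·AA·CC
    A ↦ CC
    B ↦ AA
    C ↦ CB  (constrained at step 1)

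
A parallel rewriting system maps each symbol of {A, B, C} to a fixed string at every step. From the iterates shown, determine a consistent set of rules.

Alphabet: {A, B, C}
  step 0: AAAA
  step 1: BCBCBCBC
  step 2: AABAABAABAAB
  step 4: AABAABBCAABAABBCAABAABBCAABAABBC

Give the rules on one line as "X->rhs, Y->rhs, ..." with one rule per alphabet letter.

  step 1 ⇒ step 2: BCBCBCBC ⇒ A·AB·A·AB·A·AB·A·AB
    B ↦ A
    C ↦ AB
  step 0 ⇒ step 1: AAAA ⇒ BC·BC·BC·BC
    A ↦ BC

A->BC, B->A, C->AB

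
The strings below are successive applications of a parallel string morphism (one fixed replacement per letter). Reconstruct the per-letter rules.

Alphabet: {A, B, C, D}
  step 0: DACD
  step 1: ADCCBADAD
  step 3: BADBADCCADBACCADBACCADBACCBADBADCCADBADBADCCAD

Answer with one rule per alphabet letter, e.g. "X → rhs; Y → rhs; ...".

A->CC, B->BA, C->BAD, D->AD

  step 0 ⇒ step 1: DACD ⇒ AD·CC·BAD·AD
    A ↦ CC
    C ↦ BAD
    D ↦ AD
    B ↦ BA  (constrained at step 1)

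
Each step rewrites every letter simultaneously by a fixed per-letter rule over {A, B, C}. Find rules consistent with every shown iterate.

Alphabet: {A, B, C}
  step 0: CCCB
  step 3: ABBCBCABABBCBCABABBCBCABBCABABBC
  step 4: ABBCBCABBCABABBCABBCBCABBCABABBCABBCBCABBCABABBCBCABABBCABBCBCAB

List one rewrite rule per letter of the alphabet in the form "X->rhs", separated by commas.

A->AB, B->BC, C->AB

  step 3 ⇒ step 4: ABBCBCABABBCBCABABBCBCABBCABABBC ⇒ AB·BC·BC·AB·BC·AB·AB·BC·AB·BC·BC·AB·BC·AB·AB·BC·AB·BC·BC·AB·BC·AB·AB·BC·BC·AB·AB·BC·AB·BC·BC·AB
    A ↦ AB
    B ↦ BC
    C ↦ AB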